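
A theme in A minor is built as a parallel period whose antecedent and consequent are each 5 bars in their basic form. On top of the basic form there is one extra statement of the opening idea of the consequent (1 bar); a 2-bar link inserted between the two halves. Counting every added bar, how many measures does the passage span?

13 measures

Basic parallel period: 5 + 5 = 10 bars.
10 (basic form) + 1 (extra statement) + 2 (link) = 13.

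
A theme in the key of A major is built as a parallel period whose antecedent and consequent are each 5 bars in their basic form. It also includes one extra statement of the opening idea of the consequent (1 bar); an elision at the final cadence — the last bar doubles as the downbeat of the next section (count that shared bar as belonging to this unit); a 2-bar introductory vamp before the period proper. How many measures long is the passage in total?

Basic parallel period: 5 + 5 = 10 bars.
10 (basic form) + 1 (extra statement) + 2 (introduction) = 13.
The elision shares a bar with the next section but does not change this unit's count.

13 measures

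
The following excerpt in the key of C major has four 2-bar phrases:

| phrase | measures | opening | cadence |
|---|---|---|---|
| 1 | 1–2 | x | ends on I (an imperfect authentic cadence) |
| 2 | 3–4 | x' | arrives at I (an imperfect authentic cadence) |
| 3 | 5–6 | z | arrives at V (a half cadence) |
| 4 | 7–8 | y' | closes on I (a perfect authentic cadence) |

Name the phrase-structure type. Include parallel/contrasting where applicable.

contrasting double period

Four phrases in two halves: the first half (mm. 1–4) ends with an imperfect authentic cadence, the second (bars 5–8) with a perfect authentic cadence — a large antecedent–consequent pair, i.e. a double period.
Phrase 3 begins with different material from phrase 1, making it contrasting.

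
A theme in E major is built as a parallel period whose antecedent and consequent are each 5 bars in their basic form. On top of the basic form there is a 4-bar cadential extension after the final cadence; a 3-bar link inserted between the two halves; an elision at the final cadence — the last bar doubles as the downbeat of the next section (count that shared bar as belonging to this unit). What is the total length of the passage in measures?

17 measures

Basic parallel period: 5 + 5 = 10 bars.
10 (basic form) + 4 (cadential extension) + 3 (link) = 17.
The elision shares a bar with the next section but does not change this unit's count.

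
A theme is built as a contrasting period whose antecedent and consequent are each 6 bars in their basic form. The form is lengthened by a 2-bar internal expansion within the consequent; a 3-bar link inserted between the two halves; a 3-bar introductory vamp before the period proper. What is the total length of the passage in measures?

20 measures

Basic contrasting period: 6 + 6 = 12 bars.
12 (basic form) + 2 (internal expansion) + 3 (link) + 3 (introduction) = 20.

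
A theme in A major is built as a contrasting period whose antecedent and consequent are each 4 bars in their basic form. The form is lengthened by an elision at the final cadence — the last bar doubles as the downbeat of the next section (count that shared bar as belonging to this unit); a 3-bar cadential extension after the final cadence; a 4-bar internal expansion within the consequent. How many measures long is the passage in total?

Basic contrasting period: 4 + 4 = 8 bars.
8 (basic form) + 3 (cadential extension) + 4 (internal expansion) = 15.
The elision shares a bar with the next section but does not change this unit's count.

15 measures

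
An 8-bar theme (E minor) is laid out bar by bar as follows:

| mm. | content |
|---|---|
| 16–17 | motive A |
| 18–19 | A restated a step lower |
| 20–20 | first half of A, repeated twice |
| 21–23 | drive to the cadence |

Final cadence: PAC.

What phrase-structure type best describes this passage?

Basic idea (measures 16–17) + its repetition (mm. 18–19) form the presentation; fragmentation and cadence (measures 20–23) form the continuation — the 8-bar whole is a sentence.

sentence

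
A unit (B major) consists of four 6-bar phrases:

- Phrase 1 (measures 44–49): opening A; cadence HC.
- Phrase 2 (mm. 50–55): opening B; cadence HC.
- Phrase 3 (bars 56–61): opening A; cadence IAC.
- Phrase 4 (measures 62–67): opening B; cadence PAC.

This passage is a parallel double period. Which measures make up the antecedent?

measures 44–55

In a double period the four phrases pair into a large antecedent (phrases 1–2, ending half cadence) and a large consequent (phrases 3–4, ending perfect authentic cadence). The antecedent spans bars 44-55.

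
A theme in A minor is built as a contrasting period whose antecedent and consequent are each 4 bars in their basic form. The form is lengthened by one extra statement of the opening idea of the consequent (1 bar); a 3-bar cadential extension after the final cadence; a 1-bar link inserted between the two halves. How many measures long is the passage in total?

13 measures

Basic contrasting period: 4 + 4 = 8 bars.
8 (basic form) + 1 (extra statement) + 3 (cadential extension) + 1 (link) = 13.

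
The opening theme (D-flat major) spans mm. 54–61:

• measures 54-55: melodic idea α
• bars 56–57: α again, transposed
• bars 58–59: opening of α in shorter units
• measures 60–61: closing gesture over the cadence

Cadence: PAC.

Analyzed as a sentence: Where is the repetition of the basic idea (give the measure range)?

The presentation of a sentence is the basic idea (measures 54–55) plus its repetition (measures 56–57); the repetition of the basic idea is therefore mm. 56–57.

measures 56–57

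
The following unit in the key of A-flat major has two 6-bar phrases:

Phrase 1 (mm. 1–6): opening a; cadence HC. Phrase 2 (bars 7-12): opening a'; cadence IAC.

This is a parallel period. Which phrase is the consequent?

phrase 2

The phrase ending with the weaker cadence (half cadence) is the antecedent; the one ending more conclusively (imperfect authentic cadence) is the consequent. The consequent is phrase 2.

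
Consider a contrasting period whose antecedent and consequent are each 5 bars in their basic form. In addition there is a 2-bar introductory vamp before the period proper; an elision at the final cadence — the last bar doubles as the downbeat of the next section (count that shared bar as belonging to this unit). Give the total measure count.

12 measures

Basic contrasting period: 5 + 5 = 10 bars.
10 (basic form) + 2 (introduction) = 12.
The elision shares a bar with the next section but does not change this unit's count.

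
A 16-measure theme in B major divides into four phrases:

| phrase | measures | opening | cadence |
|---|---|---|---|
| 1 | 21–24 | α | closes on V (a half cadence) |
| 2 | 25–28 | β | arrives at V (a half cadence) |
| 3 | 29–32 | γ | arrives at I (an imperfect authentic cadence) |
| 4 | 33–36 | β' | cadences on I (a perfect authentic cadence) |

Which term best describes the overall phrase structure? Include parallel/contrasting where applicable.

contrasting double period

Four phrases in two halves: the first half (bars 21-28) ends with a half cadence, the second (mm. 29–36) with a perfect authentic cadence — a large antecedent–consequent pair, i.e. a double period.
Phrase 3 begins with different material from phrase 1, making it contrasting.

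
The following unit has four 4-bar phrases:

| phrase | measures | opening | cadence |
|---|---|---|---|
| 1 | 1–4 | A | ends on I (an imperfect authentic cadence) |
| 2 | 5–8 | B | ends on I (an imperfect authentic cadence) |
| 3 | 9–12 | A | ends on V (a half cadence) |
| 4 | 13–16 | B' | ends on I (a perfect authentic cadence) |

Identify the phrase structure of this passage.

parallel double period

Four phrases in two halves: the first half (mm. 1–8) ends with an imperfect authentic cadence, the second (bars 9–16) with a perfect authentic cadence — a large antecedent–consequent pair, i.e. a double period.
Phrase 3 begins with the same material as phrase 1, making it parallel.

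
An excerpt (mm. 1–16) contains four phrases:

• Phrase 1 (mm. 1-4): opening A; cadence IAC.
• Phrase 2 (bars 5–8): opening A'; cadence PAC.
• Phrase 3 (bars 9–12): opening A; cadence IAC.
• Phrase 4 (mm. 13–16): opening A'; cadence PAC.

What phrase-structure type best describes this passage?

The cadence pattern IAC–PAC–IAC–PAC is weak–strong twice, and phrases 3–4 restate phrases 1–2: a period heard twice, not a double period (which would end weakly at phrase 2).

repeated period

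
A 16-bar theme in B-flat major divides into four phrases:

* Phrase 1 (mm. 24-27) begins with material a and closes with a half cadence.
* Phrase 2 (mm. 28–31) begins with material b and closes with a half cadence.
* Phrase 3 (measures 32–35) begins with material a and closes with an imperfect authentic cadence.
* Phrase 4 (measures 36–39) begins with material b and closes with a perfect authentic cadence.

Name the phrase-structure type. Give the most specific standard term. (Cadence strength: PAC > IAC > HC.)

Four phrases in two halves: the first half (mm. 24–31) ends with a half cadence, the second (measures 32–39) with a perfect authentic cadence — a large antecedent–consequent pair, i.e. a double period.
Phrase 3 begins with the same material as phrase 1, making it parallel.

parallel double period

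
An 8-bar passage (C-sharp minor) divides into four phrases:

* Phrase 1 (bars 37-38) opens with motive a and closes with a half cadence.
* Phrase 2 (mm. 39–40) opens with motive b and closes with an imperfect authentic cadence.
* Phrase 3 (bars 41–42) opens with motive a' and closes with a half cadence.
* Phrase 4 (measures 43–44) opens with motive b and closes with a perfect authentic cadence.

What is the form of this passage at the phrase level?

Four phrases in two halves: the first half (bars 37–40) ends with an imperfect authentic cadence, the second (mm. 41–44) with a perfect authentic cadence — a large antecedent–consequent pair, i.e. a double period.
Phrase 3 begins with the same material as phrase 1, making it parallel.

parallel double period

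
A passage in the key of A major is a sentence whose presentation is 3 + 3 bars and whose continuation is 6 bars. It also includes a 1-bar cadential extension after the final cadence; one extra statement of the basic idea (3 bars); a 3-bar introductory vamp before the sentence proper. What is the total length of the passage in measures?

19 measures

Basic sentence: 3 + 3 + 6 = 12 bars.
12 (basic form) + 1 (cadential extension) + 3 (extra statement) + 3 (introduction) = 19.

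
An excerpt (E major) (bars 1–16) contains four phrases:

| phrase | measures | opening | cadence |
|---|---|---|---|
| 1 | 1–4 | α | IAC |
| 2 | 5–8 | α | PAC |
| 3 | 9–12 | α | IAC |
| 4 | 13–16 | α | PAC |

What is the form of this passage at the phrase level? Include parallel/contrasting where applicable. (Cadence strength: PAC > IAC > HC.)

The cadence pattern IAC–PAC–IAC–PAC is weak–strong twice, and phrases 3–4 restate phrases 1–2: a period heard twice, not a double period (which would end weakly at phrase 2).

repeated period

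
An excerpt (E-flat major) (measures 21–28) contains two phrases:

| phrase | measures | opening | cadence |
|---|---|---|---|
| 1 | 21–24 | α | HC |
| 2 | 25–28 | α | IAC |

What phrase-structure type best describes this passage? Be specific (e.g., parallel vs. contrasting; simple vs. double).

Phrase 1 ends with a half cadence (weaker) and phrase 2 with an imperfect authentic cadence (stronger): antecedent + consequent = a period.
The two phrases open with the same material (α / α), so the period is parallel.

parallel period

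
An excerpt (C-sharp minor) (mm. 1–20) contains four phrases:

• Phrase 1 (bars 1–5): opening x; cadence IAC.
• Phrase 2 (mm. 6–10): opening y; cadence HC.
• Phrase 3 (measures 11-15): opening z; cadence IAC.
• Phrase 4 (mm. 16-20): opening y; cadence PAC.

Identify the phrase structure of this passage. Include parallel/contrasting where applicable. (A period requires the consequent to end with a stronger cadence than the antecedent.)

contrasting double period

Four phrases in two halves: the first half (mm. 1–10) ends with a half cadence, the second (bars 11–20) with a perfect authentic cadence — a large antecedent–consequent pair, i.e. a double period.
Phrase 3 begins with different material from phrase 1, making it contrasting.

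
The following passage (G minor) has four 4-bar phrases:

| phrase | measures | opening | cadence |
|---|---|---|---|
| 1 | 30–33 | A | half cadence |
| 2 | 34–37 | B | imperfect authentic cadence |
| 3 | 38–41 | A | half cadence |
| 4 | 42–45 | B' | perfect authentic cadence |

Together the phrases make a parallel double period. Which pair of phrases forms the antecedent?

In a double period the first pair of phrases (ending imperfect authentic cadence) is the large antecedent and the second pair (ending perfect authentic cadence) is the large consequent; the antecedent is phrases 1 and 2.

phrases 1 and 2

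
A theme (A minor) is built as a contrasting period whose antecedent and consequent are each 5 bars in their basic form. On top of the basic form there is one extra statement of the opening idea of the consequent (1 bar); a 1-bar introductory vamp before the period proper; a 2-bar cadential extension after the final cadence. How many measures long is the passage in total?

Basic contrasting period: 5 + 5 = 10 bars.
10 (basic form) + 1 (extra statement) + 1 (introduction) + 2 (cadential extension) = 14.

14 measures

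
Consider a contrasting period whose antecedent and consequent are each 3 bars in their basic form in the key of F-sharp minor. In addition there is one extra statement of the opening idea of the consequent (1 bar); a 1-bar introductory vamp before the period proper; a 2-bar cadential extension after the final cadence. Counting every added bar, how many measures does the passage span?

10 measures

Basic contrasting period: 3 + 3 = 6 bars.
6 (basic form) + 1 (extra statement) + 1 (introduction) + 2 (cadential extension) = 10.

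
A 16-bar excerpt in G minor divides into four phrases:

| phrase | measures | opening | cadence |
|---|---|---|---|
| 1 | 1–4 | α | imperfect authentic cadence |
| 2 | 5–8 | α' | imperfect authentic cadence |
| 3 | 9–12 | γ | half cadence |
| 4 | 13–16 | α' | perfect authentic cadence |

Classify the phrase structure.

contrasting double period

Four phrases in two halves: the first half (measures 1–8) ends with an imperfect authentic cadence, the second (mm. 9-16) with a perfect authentic cadence — a large antecedent–consequent pair, i.e. a double period.
Phrase 3 begins with different material from phrase 1, making it contrasting.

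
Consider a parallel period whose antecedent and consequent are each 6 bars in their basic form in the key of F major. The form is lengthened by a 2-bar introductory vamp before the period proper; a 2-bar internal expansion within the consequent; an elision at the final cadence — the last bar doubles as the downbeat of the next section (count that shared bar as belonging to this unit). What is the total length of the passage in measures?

Basic parallel period: 6 + 6 = 12 bars.
12 (basic form) + 2 (introduction) + 2 (internal expansion) = 16.
The elision shares a bar with the next section but does not change this unit's count.

16 measures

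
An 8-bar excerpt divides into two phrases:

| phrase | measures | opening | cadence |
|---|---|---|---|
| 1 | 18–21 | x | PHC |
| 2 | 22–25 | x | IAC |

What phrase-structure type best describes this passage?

parallel period

Phrase 1 ends with a Phrygian half cadence (weaker) and phrase 2 with an imperfect authentic cadence (stronger): antecedent + consequent = a period.
The two phrases open with the same material (x / x), so the period is parallel.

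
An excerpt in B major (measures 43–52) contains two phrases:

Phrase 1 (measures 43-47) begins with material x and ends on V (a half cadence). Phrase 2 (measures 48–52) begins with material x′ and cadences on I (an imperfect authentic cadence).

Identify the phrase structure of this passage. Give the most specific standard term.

parallel period

Phrase 1 ends with a half cadence (weaker) and phrase 2 with an imperfect authentic cadence (stronger): antecedent + consequent = a period.
The two phrases open with the same material (x / x′), so the period is parallel.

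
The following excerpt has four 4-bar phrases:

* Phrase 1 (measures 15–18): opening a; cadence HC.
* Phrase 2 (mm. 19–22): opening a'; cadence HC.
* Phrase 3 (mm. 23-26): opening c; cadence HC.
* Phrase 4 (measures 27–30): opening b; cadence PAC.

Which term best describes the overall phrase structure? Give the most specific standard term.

Four phrases in two halves: the first half (measures 15–22) ends with a half cadence, the second (bars 23–30) with a perfect authentic cadence — a large antecedent–consequent pair, i.e. a double period.
Phrase 3 begins with different material from phrase 1, making it contrasting.

contrasting double period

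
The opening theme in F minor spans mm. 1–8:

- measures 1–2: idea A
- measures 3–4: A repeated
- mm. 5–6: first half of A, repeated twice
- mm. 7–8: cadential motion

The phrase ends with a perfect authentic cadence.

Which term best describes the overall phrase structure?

Basic idea (mm. 1-2) + its repetition (mm. 3-4) form the presentation; fragmentation and cadence (mm. 5–8) form the continuation — the 8-bar whole is a sentence.

sentence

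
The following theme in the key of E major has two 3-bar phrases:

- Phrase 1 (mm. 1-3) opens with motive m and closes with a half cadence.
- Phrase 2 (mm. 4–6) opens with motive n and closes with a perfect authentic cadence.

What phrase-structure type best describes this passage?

contrasting period

Phrase 1 ends with a half cadence (weaker) and phrase 2 with a perfect authentic cadence (stronger): antecedent + consequent = a period.
The two phrases open with different material (m / n), so the period is contrasting.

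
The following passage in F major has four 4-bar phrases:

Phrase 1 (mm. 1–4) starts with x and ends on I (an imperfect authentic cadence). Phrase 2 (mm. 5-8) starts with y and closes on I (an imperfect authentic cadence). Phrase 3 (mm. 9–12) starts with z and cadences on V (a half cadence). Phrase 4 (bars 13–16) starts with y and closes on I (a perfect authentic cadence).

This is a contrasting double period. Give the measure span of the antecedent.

In a double period the first pair of phrases (ending imperfect authentic cadence) is the large antecedent and the second pair (ending perfect authentic cadence) is the large consequent; the antecedent is measures 1–8.

measures 1–8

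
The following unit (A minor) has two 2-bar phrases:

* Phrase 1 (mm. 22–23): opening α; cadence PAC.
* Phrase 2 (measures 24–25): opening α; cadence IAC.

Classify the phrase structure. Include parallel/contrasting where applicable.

The second phrase closes with an imperfect authentic cadence, which is not stronger than the first phrase's perfect authentic cadence; without a weak→strong cadential pair there is no antecedent–consequent relationship, so this is a phrase group rather than a period.

phrase group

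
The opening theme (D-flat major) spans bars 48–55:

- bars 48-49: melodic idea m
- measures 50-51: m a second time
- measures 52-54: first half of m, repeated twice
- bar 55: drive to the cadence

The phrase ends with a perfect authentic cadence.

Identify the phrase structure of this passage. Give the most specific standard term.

sentence

Basic idea (measures 48–49) + its repetition (mm. 50-51) form the presentation; fragmentation and cadence (mm. 52–55) form the continuation — the 8-bar whole is a sentence.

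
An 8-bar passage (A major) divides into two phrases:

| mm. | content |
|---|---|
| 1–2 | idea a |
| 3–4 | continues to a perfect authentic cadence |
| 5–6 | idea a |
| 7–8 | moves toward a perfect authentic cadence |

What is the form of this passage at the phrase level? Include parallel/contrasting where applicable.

Both phrases have the same opening (a) and the same cadence (perfect authentic cadence): the second is a restatement, not a consequent, so this is a repeated phrase rather than a period.

repeated phrase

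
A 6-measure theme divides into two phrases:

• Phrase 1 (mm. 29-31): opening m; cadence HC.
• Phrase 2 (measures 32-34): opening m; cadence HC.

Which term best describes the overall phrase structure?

Both phrases have the same opening (m) and the same cadence (half cadence): the second is a restatement, not a consequent, so this is a repeated phrase rather than a period.

repeated phrase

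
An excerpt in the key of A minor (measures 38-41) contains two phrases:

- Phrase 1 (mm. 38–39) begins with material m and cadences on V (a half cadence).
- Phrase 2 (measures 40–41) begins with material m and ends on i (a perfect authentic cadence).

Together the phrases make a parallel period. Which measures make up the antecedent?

The phrase ending with the weaker cadence (half cadence) is the antecedent; the one ending more conclusively (perfect authentic cadence) is the consequent. The antecedent is measures 38–39.

measures 38–39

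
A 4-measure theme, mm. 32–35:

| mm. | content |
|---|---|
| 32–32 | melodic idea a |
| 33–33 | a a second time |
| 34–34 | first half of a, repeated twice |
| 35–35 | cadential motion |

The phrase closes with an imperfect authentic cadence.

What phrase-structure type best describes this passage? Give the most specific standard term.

Basic idea (m. 32) + its repetition (m. 33) form the presentation; fragmentation and cadence (mm. 34–35) form the continuation — the 4-bar whole is a sentence.

sentence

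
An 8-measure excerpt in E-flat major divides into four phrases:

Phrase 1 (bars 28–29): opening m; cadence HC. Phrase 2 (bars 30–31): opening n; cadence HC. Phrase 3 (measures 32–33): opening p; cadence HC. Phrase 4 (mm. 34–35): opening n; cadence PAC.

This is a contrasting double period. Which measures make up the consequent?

In a double period the first pair of phrases (ending half cadence) is the large antecedent and the second pair (ending perfect authentic cadence) is the large consequent; the consequent is measures 32–35.

measures 32–35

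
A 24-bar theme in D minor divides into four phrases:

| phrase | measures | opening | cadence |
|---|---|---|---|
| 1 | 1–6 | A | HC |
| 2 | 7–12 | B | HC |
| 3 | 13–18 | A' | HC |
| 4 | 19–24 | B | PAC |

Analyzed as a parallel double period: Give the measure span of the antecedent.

measures 1–12

In a double period the four phrases pair into a large antecedent (phrases 1–2, ending half cadence) and a large consequent (phrases 3–4, ending perfect authentic cadence). The antecedent spans measures 1–12.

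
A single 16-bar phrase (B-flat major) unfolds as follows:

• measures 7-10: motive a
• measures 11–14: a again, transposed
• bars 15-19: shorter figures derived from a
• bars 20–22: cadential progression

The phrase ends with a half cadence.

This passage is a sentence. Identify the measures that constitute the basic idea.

The presentation of a sentence is the basic idea (bars 7–10) plus its repetition (mm. 11-14); the basic idea is therefore measures 7–10.

measures 7–10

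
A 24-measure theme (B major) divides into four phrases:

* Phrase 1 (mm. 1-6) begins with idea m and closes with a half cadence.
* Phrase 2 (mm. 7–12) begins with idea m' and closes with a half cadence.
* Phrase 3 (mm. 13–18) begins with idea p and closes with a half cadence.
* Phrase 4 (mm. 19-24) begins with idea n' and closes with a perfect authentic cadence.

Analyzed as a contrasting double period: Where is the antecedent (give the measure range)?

In a double period the four phrases pair into a large antecedent (phrases 1–2, ending half cadence) and a large consequent (phrases 3–4, ending perfect authentic cadence). The antecedent spans bars 1–12.

measures 1–12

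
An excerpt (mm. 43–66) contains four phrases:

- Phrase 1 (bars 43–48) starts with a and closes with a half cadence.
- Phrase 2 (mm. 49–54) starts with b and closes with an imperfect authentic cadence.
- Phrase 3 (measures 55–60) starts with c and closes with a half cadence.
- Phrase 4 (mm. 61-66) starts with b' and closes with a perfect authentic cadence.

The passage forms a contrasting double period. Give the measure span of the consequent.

In a double period the four phrases pair into a large antecedent (phrases 1–2, ending imperfect authentic cadence) and a large consequent (phrases 3–4, ending perfect authentic cadence). The consequent spans bars 55–66.

measures 55–66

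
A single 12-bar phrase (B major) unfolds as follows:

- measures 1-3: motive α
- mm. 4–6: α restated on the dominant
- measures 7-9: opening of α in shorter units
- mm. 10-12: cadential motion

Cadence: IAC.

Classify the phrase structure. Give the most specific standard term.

Basic idea (bars 1–3) + its repetition (mm. 4–6) form the presentation; fragmentation and cadence (mm. 7-12) form the continuation — the 12-bar whole is a sentence.

sentence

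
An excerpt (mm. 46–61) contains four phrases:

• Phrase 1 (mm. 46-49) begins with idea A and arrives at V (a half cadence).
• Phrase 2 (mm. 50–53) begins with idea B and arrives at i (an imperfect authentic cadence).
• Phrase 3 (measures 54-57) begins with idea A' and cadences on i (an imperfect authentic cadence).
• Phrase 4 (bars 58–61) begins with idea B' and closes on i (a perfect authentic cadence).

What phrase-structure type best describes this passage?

Four phrases in two halves: the first half (mm. 46-53) ends with an imperfect authentic cadence, the second (bars 54-61) with a perfect authentic cadence — a large antecedent–consequent pair, i.e. a double period.
Phrase 3 begins with the same material as phrase 1, making it parallel.

parallel double period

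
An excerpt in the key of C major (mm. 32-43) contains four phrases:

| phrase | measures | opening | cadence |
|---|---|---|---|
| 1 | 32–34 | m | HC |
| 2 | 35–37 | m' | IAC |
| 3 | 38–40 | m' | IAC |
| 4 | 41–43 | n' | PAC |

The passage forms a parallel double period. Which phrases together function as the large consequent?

phrases 3 and 4

In a double period the first pair of phrases (ending imperfect authentic cadence) is the large antecedent and the second pair (ending perfect authentic cadence) is the large consequent; the consequent is phrases 3 and 4.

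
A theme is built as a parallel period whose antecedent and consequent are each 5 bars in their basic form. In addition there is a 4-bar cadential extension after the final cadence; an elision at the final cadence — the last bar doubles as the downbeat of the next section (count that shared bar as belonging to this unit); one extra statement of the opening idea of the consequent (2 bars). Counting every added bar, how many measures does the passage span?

Basic parallel period: 5 + 5 = 10 bars.
10 (basic form) + 4 (cadential extension) + 2 (extra statement) = 16.
The elision shares a bar with the next section but does not change this unit's count.

16 measures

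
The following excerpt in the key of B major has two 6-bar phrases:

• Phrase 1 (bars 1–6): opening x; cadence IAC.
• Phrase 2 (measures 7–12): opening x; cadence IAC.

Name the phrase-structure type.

Both phrases have the same opening (x) and the same cadence (imperfect authentic cadence): the second is a restatement, not a consequent, so this is a repeated phrase rather than a period.

repeated phrase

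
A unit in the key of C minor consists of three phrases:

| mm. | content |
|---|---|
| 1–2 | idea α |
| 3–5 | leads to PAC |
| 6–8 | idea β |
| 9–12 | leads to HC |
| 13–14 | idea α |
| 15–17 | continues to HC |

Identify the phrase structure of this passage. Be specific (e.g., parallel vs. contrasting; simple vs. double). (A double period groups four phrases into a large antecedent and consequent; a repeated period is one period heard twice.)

phrase group

The final phrase closes with a half cadence, which is not stronger than the preceding half cadence; the 3 phrases lack an overall antecedent–consequent design and so form a phrase group.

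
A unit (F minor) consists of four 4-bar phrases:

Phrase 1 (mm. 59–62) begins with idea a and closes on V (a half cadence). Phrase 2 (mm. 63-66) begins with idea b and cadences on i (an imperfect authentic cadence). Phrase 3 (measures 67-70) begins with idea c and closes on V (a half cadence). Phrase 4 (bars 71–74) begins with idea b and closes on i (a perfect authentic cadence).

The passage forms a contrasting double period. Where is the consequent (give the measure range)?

measures 67–74

In a double period the four phrases pair into a large antecedent (phrases 1–2, ending imperfect authentic cadence) and a large consequent (phrases 3–4, ending perfect authentic cadence). The consequent spans mm. 67-74.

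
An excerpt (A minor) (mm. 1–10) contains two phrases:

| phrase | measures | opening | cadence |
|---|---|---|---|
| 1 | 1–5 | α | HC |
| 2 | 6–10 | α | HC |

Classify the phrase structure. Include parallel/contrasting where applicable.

repeated phrase

Both phrases have the same opening (α) and the same cadence (half cadence): the second is a restatement, not a consequent, so this is a repeated phrase rather than a period.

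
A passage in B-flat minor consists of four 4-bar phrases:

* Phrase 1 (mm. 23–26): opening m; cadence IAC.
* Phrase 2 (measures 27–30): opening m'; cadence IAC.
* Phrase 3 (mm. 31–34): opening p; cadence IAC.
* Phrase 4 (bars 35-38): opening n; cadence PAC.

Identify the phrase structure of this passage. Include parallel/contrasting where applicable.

Four phrases in two halves: the first half (mm. 23–30) ends with an imperfect authentic cadence, the second (mm. 31-38) with a perfect authentic cadence — a large antecedent–consequent pair, i.e. a double period.
Phrase 3 begins with different material from phrase 1, making it contrasting.

contrasting double period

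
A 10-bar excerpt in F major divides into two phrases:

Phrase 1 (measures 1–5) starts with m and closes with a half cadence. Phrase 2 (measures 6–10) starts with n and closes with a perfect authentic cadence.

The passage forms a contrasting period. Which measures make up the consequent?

The phrase ending with the weaker cadence (half cadence) is the antecedent; the one ending more conclusively (perfect authentic cadence) is the consequent. The consequent is measures 6–10.

measures 6–10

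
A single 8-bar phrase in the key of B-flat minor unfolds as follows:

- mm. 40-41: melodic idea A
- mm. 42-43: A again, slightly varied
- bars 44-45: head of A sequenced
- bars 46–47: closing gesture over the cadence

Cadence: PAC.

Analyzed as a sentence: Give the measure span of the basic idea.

measures 40–41

The presentation of a sentence is the basic idea (measures 40-41) plus its repetition (bars 42–43); the basic idea is therefore bars 40–41.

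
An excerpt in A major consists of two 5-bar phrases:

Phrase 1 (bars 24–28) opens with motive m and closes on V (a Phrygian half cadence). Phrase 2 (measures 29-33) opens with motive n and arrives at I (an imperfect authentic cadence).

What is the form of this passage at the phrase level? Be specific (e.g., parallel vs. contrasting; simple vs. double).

contrasting period

Phrase 1 ends with a Phrygian half cadence (weaker) and phrase 2 with an imperfect authentic cadence (stronger): antecedent + consequent = a period.
The two phrases open with different material (m / n), so the period is contrasting.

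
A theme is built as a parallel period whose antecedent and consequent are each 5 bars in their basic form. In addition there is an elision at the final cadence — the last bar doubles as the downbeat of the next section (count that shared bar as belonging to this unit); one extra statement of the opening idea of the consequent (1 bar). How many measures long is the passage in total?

11 measures

Basic parallel period: 5 + 5 = 10 bars.
10 (basic form) + 1 (extra statement) = 11.
The elision shares a bar with the next section but does not change this unit's count.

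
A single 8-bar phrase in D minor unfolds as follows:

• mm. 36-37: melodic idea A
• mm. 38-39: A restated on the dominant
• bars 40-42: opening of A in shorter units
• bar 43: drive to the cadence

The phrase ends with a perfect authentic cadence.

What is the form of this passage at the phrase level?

Basic idea (bars 36-37) + its repetition (bars 38–39) form the presentation; fragmentation and cadence (measures 40–43) form the continuation — the 8-bar whole is a sentence.

sentence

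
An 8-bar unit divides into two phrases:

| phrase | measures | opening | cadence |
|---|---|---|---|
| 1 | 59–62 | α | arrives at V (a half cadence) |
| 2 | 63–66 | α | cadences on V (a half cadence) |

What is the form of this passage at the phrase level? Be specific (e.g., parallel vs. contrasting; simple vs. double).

repeated phrase

Both phrases have the same opening (α) and the same cadence (half cadence): the second is a restatement, not a consequent, so this is a repeated phrase rather than a period.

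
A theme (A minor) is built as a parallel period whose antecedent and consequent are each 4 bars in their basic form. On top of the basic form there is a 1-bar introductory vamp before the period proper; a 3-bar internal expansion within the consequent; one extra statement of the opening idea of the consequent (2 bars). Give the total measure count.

14 measures

Basic parallel period: 4 + 4 = 8 bars.
8 (basic form) + 1 (introduction) + 3 (internal expansion) + 2 (extra statement) = 14.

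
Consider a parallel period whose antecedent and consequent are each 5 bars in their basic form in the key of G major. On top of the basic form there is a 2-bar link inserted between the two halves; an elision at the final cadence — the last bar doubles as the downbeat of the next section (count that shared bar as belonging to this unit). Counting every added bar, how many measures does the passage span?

Basic parallel period: 5 + 5 = 10 bars.
10 (basic form) + 2 (link) = 12.
The elision shares a bar with the next section but does not change this unit's count.

12 measures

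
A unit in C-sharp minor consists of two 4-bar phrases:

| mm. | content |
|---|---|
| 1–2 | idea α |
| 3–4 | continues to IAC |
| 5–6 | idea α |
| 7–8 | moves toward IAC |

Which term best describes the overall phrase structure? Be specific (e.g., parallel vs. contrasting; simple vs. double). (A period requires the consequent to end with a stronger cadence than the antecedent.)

Both phrases have the same opening (α) and the same cadence (imperfect authentic cadence): the second is a restatement, not a consequent, so this is a repeated phrase rather than a period.

repeated phrase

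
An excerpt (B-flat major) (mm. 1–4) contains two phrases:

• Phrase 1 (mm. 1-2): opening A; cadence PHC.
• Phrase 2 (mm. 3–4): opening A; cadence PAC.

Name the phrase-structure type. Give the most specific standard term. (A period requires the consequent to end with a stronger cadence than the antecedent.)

parallel period

Phrase 1 ends with a Phrygian half cadence (weaker) and phrase 2 with a perfect authentic cadence (stronger): antecedent + consequent = a period.
The two phrases open with the same material (A / A), so the period is parallel.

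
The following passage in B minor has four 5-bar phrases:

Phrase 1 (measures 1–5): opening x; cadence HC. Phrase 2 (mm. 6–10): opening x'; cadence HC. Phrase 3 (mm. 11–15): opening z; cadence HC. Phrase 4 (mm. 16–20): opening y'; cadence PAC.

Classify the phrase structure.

contrasting double period

Four phrases in two halves: the first half (mm. 1-10) ends with a half cadence, the second (measures 11–20) with a perfect authentic cadence — a large antecedent–consequent pair, i.e. a double period.
Phrase 3 begins with different material from phrase 1, making it contrasting.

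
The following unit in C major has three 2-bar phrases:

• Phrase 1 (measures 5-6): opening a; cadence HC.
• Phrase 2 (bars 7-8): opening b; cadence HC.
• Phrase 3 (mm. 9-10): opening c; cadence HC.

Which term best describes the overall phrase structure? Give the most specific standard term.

phrase group

The final phrase closes with a half cadence, which is not stronger than the preceding half cadence; the 3 phrases lack an overall antecedent–consequent design and so form a phrase group.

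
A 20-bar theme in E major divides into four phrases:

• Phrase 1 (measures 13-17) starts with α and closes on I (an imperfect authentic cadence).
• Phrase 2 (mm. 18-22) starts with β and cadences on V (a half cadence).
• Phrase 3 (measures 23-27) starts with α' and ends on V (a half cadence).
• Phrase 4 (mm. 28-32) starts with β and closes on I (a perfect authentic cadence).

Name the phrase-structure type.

Four phrases in two halves: the first half (bars 13–22) ends with a half cadence, the second (mm. 23–32) with a perfect authentic cadence — a large antecedent–consequent pair, i.e. a double period.
Phrase 3 begins with the same material as phrase 1, making it parallel.

parallel double period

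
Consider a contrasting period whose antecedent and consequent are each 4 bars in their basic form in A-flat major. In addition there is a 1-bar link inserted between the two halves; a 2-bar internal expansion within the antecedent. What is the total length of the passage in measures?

11 measures

Basic contrasting period: 4 + 4 = 8 bars.
8 (basic form) + 1 (link) + 2 (internal expansion) = 11.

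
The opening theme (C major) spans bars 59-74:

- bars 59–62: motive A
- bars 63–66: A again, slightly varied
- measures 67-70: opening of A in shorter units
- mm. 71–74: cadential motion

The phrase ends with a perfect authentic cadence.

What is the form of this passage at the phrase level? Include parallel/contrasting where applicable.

Basic idea (bars 59–62) + its repetition (mm. 63–66) form the presentation; fragmentation and cadence (mm. 67-74) form the continuation — the 16-bar whole is a sentence.

sentence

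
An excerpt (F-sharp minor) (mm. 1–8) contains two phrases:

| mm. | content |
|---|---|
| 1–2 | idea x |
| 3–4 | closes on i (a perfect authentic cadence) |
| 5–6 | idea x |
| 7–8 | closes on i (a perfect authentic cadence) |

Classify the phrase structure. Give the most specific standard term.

Both phrases have the same opening (x) and the same cadence (perfect authentic cadence): the second is a restatement, not a consequent, so this is a repeated phrase rather than a period.

repeated phrase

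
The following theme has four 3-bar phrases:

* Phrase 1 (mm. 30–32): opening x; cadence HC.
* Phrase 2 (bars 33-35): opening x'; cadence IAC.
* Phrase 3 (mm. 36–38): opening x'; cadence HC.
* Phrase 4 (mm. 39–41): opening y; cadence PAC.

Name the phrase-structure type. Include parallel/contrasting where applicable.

parallel double period

Four phrases in two halves: the first half (measures 30–35) ends with an imperfect authentic cadence, the second (mm. 36–41) with a perfect authentic cadence — a large antecedent–consequent pair, i.e. a double period.
Phrase 3 begins with the same material as phrase 1, making it parallel.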